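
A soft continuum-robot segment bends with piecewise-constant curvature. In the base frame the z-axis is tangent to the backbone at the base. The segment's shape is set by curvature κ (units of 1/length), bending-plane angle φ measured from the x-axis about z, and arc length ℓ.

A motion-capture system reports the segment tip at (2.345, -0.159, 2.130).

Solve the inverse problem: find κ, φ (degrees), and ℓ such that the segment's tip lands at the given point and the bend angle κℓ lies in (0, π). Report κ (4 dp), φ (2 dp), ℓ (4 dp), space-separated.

ρ = √(x²+y²) = √(2.345² + -0.159²) = 2.35038
φ = atan2(y, x) mod 360° = atan2(-0.159, 2.345) = 356.1211°
|p|² = ρ² + z² = 2.35038² + 2.130² = 10.06121
κ = 2ρ / |p|² = 2×2.35038 / 10.06121 = 0.46722
θ = 2·atan2(ρ, z) = 2·atan2(2.35038, 2.130) = 1.66909 rad
ℓ = θ/κ = 1.66909/0.46722 = 3.57242

0.4672 356.12 3.5724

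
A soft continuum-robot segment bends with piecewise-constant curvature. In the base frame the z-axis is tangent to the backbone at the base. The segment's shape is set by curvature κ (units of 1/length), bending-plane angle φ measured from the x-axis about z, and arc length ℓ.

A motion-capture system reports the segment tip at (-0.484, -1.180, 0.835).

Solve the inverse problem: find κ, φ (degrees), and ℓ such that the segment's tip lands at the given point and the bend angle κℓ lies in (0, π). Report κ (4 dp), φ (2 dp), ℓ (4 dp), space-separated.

ρ = √(x²+y²) = √(-0.484² + -1.180²) = 1.27540
φ = atan2(y, x) mod 360° = atan2(-1.180, -0.484) = 247.6981°
|p|² = ρ² + z² = 1.27540² + 0.835² = 2.32388
κ = 2ρ / |p|² = 2×1.27540 / 2.32388 = 1.09765
θ = 2·atan2(ρ, z) = 2·atan2(1.27540, 0.835) = 1.98226 rad
ℓ = θ/κ = 1.98226/1.09765 = 1.80591

1.0977 247.70 1.8059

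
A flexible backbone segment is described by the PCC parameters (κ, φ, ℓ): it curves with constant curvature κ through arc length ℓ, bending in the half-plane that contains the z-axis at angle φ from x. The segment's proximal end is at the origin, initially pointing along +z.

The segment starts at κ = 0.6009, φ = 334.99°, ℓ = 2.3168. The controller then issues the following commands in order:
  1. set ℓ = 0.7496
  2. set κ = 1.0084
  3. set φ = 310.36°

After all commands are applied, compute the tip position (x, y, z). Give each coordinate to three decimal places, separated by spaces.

0.175 -0.206 0.680

initial: κ=0.6009, φ=334.99°, ℓ=2.3168
cmd 1: set ℓ=0.7496 → (κ,φ,ℓ)=(0.6009,334.99°,0.7496) → tip=(0.1504,-0.0702,0.7245)
cmd 2: set κ=1.0084 → (κ,φ,ℓ)=(1.0084,334.99°,0.7496) → tip=(0.2448,-0.1142,0.6802)
cmd 3: set φ=310.36° → (κ,φ,ℓ)=(1.0084,310.36°,0.7496) → tip=(0.1749,-0.2058,0.6802)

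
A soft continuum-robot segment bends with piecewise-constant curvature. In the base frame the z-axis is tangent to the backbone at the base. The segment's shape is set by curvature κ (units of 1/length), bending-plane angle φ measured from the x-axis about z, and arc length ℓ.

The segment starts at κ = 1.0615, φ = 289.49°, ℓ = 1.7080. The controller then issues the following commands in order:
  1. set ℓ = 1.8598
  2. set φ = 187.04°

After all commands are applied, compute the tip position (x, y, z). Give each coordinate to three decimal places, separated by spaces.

initial: κ=1.0615, φ=289.49°, ℓ=1.7080
cmd 1: set ℓ=1.8598 → (κ,φ,ℓ)=(1.0615,289.49°,1.8598) → tip=(0.4377,-1.2367,0.8665)
cmd 2: set φ=187.04° → (κ,φ,ℓ)=(1.0615,187.04°,1.8598) → tip=(-1.3020,-0.1608,0.8665)

-1.302 -0.161 0.866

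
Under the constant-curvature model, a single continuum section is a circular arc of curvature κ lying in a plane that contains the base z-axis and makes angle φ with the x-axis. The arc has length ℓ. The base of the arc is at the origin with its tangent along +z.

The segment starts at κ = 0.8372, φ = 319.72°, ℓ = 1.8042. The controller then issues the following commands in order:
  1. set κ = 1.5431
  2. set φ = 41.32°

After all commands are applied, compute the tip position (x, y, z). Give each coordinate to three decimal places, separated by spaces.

0.943 0.829 0.227

initial: κ=0.8372, φ=319.72°, ℓ=1.8042
cmd 1: set κ=1.5431 → (κ,φ,ℓ)=(1.5431,319.72°,1.8042) → tip=(0.9575,-0.8115,0.2268)
cmd 2: set φ=41.32° → (κ,φ,ℓ)=(1.5431,41.32°,1.8042) → tip=(0.9426,0.8287,0.2268)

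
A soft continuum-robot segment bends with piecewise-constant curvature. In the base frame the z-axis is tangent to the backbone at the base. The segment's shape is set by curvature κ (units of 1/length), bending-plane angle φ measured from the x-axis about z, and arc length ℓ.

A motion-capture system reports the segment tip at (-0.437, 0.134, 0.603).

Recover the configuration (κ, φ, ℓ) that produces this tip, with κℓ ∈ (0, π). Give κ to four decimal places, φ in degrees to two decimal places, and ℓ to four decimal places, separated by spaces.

1.5967 162.95 0.8124

ρ = √(x²+y²) = √(-0.437² + 0.134²) = 0.45708
φ = atan2(y, x) mod 360° = atan2(0.134, -0.437) = 162.9526°
|p|² = ρ² + z² = 0.45708² + 0.603² = 0.57253
κ = 2ρ / |p|² = 2×0.45708 / 0.57253 = 1.59670
θ = 2·atan2(ρ, z) = 2·atan2(0.45708, 0.603) = 1.29722 rad
ℓ = θ/κ = 1.29722/1.59670 = 0.81244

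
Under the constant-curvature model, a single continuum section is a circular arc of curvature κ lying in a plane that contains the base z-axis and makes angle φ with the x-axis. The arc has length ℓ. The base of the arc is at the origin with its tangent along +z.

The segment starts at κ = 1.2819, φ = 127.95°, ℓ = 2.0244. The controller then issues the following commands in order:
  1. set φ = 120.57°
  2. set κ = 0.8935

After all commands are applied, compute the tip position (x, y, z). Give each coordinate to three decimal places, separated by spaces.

-0.703 1.191 1.088

initial: κ=1.2819, φ=127.95°, ℓ=2.0244
cmd 1: set φ=120.57° → (κ,φ,ℓ)=(1.2819,120.57°,2.0244) → tip=(-0.7357,1.2455,0.4054)
cmd 2: set κ=0.8935 → (κ,φ,ℓ)=(0.8935,120.57°,2.0244) → tip=(-0.7034,1.1908,1.0876)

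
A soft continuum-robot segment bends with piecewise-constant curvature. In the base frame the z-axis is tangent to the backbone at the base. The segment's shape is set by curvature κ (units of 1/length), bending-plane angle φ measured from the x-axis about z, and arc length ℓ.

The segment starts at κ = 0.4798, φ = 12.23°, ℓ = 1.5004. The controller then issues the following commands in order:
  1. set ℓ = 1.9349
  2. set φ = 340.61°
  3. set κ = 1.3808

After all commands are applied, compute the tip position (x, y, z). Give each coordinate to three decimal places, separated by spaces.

initial: κ=0.4798, φ=12.23°, ℓ=1.5004
cmd 1: set ℓ=1.9349 → (κ,φ,ℓ)=(0.4798,12.23°,1.9349) → tip=(0.8165,0.1770,1.6687)
cmd 2: set φ=340.61° → (κ,φ,ℓ)=(0.4798,340.61°,1.9349) → tip=(0.7881,-0.2774,1.6687)
cmd 3: set κ=1.3808 → (κ,φ,ℓ)=(1.3808,340.61°,1.9349) → tip=(1.2922,-0.4548,0.3279)

1.292 -0.455 0.328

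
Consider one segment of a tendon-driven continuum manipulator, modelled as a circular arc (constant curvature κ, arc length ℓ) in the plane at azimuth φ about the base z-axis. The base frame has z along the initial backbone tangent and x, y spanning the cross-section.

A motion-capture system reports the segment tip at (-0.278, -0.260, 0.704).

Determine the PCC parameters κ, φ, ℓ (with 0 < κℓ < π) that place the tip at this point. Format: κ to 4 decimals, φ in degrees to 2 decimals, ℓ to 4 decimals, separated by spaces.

ρ = √(x²+y²) = √(-0.278² + -0.260²) = 0.38064
φ = atan2(y, x) mod 360° = atan2(-0.260, -0.278) = 223.0838°
|p|² = ρ² + z² = 0.38064² + 0.704² = 0.64050
κ = 2ρ / |p|² = 2×0.38064 / 0.64050 = 1.18856
θ = 2·atan2(ρ, z) = 2·atan2(0.38064, 0.704) = 0.99131 rad
ℓ = θ/κ = 0.99131/1.18856 = 0.83405

1.1886 223.08 0.8340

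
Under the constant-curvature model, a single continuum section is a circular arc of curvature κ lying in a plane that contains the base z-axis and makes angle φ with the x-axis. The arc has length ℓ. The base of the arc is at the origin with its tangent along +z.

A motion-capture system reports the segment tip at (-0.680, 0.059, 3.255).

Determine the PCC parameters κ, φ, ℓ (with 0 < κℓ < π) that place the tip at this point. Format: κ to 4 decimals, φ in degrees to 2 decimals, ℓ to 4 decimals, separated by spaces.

ρ = √(x²+y²) = √(-0.680² + 0.059²) = 0.68255
φ = atan2(y, x) mod 360° = atan2(0.059, -0.680) = 175.0412°
|p|² = ρ² + z² = 0.68255² + 3.255² = 11.06091
κ = 2ρ / |p|² = 2×0.68255 / 11.06091 = 0.12342
θ = 2·atan2(ρ, z) = 2·atan2(0.68255, 3.255) = 0.41340 rad
ℓ = θ/κ = 0.41340/0.12342 = 3.34959

0.1234 175.04 3.3496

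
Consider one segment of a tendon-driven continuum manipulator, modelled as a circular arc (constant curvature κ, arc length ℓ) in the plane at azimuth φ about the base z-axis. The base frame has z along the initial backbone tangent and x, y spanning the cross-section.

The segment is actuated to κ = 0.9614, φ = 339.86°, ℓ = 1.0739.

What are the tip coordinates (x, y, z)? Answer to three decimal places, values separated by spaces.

θ = κ·ℓ = 0.9614 × 1.0739 = 1.03245 rad
ρ = (1 − cos θ)/κ = (1 − 0.51272)/0.9614 = 0.50685
z = sin θ / κ = 0.85856/0.9614 = 0.89303
x = ρ cos φ = 0.50685 × cos(339.86°) = 0.47585
y = ρ sin φ = 0.50685 × sin(339.86°) = -0.17451

0.476 -0.175 0.893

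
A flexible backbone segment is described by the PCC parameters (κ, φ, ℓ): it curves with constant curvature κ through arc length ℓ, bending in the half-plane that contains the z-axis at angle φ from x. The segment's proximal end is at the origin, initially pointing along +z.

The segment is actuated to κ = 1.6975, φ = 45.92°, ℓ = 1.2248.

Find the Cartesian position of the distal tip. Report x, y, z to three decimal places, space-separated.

θ = κ·ℓ = 1.6975 × 1.2248 = 2.07910 rad
ρ = (1 − cos θ)/κ = (1 − -0.48669)/1.6975 = 0.87581
z = sin θ / κ = 0.87357/1.6975 = 0.51462
x = ρ cos φ = 0.87581 × cos(45.92°) = 0.60927
y = ρ sin φ = 0.87581 × sin(45.92°) = 0.62916

0.609 0.629 0.515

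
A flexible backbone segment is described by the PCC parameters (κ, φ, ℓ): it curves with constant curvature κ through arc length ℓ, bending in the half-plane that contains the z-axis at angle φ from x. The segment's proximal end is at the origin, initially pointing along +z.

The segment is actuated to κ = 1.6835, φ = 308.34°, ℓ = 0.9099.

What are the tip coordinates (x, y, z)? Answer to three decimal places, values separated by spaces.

θ = κ·ℓ = 1.6835 × 0.9099 = 1.53182 rad
ρ = (1 − cos θ)/κ = (1 − 0.03897)/1.6835 = 0.57085
z = sin θ / κ = 0.99924/1.6835 = 0.59355
x = ρ cos φ = 0.57085 × cos(308.34°) = 0.35412
y = ρ sin φ = 0.57085 × sin(308.34°) = -0.44774

0.354 -0.448 0.594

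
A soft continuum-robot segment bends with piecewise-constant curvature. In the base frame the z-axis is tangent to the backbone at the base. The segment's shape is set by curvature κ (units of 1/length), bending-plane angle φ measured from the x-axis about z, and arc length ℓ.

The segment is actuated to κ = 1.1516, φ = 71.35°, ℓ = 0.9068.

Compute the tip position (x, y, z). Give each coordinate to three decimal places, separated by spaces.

θ = κ·ℓ = 1.1516 × 0.9068 = 1.04427 rad
ρ = (1 − cos θ)/κ = (1 − 0.50253)/1.1516 = 0.43198
z = sin θ / κ = 0.86456/1.1516 = 0.75075
x = ρ cos φ = 0.43198 × cos(71.35°) = 0.13814
y = ρ sin φ = 0.43198 × sin(71.35°) = 0.40930

0.138 0.409 0.751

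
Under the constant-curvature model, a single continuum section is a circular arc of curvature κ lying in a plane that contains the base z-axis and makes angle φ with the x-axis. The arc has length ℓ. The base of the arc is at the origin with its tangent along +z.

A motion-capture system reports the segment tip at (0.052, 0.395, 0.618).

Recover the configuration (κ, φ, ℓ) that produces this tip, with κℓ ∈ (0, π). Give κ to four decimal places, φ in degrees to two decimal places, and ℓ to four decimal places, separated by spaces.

ρ = √(x²+y²) = √(0.052² + 0.395²) = 0.39841
φ = atan2(y, x) mod 360° = atan2(0.395, 0.052) = 82.5004°
|p|² = ρ² + z² = 0.39841² + 0.618² = 0.54065
κ = 2ρ / |p|² = 2×0.39841 / 0.54065 = 1.47380
θ = 2·atan2(ρ, z) = 2·atan2(0.39841, 0.618) = 1.14524 rad
ℓ = θ/κ = 1.14524/1.47380 = 0.77707

1.4738 82.50 0.7771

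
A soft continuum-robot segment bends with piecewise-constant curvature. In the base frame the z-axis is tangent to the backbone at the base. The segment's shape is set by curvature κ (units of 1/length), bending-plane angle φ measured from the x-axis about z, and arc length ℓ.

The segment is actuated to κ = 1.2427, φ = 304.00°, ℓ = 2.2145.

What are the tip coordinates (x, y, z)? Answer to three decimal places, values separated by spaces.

θ = κ·ℓ = 1.2427 × 2.2145 = 2.75196 rad
ρ = (1 − cos θ)/κ = (1 − -0.92505)/1.2427 = 1.54909
z = sin θ / κ = 0.37985/1.2427 = 0.30566
x = ρ cos φ = 1.54909 × cos(304.00°) = 0.86624
y = ρ sin φ = 1.54909 × sin(304.00°) = -1.28425

0.866 -1.284 0.306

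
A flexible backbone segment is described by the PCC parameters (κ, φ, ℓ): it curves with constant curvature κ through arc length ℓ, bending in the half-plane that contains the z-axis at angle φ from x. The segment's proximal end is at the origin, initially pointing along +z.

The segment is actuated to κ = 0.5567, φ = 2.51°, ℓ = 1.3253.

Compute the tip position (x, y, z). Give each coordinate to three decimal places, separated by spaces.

0.467 0.020 1.208

θ = κ·ℓ = 0.5567 × 1.3253 = 0.73779 rad
ρ = (1 − cos θ)/κ = (1 − 0.73995)/0.5567 = 0.46712
z = sin θ / κ = 0.67266/0.5567 = 1.20829
x = ρ cos φ = 0.46712 × cos(2.51°) = 0.46667
y = ρ sin φ = 0.46712 × sin(2.51°) = 0.02046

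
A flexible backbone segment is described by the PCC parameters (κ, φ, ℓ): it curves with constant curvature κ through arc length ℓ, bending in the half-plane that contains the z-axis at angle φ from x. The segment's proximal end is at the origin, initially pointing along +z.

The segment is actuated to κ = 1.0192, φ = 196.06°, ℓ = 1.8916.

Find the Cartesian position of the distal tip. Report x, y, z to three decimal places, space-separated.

-1.272 -0.366 0.919

θ = κ·ℓ = 1.0192 × 1.8916 = 1.92792 rad
ρ = (1 − cos θ)/κ = (1 − -0.34958)/1.0192 = 1.32416
z = sin θ / κ = 0.93691/1.0192 = 0.91926
x = ρ cos φ = 1.32416 × cos(196.06°) = -1.27248
y = ρ sin φ = 1.32416 × sin(196.06°) = -0.36632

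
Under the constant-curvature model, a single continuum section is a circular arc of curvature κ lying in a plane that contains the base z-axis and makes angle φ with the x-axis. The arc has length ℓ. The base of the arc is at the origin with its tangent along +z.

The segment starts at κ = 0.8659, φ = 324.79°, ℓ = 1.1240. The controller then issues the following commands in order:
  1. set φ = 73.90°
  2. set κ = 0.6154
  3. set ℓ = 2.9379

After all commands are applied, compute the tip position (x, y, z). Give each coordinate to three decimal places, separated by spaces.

0.557 1.928 1.579

initial: κ=0.8659, φ=324.79°, ℓ=1.1240
cmd 1: set φ=73.90° → (κ,φ,ℓ)=(0.8659,73.90°,1.1240) → tip=(0.1401,0.4853,0.9548)
cmd 2: set κ=0.6154 → (κ,φ,ℓ)=(0.6154,73.90°,1.1240) → tip=(0.1036,0.3588,1.0365)
cmd 3: set ℓ=2.9379 → (κ,φ,ℓ)=(0.6154,73.90°,2.9379) → tip=(0.5565,1.9281,1.5795)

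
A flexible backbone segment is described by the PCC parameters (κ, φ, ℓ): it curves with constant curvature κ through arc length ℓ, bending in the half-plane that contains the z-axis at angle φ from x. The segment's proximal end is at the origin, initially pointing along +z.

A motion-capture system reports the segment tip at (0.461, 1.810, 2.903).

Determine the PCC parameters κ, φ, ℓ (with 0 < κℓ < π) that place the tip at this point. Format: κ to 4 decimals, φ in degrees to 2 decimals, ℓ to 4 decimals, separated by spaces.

ρ = √(x²+y²) = √(0.461² + 1.810²) = 1.86779
φ = atan2(y, x) mod 360° = atan2(1.810, 0.461) = 75.7108°
|p|² = ρ² + z² = 1.86779² + 2.903² = 11.91603
κ = 2ρ / |p|² = 2×1.86779 / 11.91603 = 0.31349
θ = 2·atan2(ρ, z) = 2·atan2(1.86779, 2.903) = 1.14344 rad
ℓ = θ/κ = 1.14344/0.31349 = 3.64744

0.3135 75.71 3.6474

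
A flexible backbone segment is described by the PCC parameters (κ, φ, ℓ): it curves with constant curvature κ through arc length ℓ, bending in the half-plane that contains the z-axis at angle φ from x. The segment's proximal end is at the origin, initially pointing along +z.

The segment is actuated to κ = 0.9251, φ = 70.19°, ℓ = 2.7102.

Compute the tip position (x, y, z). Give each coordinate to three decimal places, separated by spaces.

0.661 1.836 0.641

θ = κ·ℓ = 0.9251 × 2.7102 = 2.50721 rad
ρ = (1 − cos θ)/κ = (1 − -0.80544)/0.9251 = 1.95161
z = sin θ / κ = 0.59268/0.9251 = 0.64067
x = ρ cos φ = 1.95161 × cos(70.19°) = 0.66141
y = ρ sin φ = 1.95161 × sin(70.19°) = 1.83612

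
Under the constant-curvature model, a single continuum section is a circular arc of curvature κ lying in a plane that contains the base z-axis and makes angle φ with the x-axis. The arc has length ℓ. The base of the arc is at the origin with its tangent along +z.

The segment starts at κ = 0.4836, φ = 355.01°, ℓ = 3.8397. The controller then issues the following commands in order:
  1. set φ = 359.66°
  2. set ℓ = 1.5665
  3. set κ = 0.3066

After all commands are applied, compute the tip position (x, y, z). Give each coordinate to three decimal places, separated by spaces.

0.369 -0.002 1.507

initial: κ=0.4836, φ=355.01°, ℓ=3.8397
cmd 1: set φ=359.66° → (κ,φ,ℓ)=(0.4836,359.66°,3.8397) → tip=(2.6513,-0.0157,1.9838)
cmd 2: set ℓ=1.5665 → (κ,φ,ℓ)=(0.4836,359.66°,1.5665) → tip=(0.5655,-0.0034,1.4209)
cmd 3: set κ=0.3066 → (κ,φ,ℓ)=(0.3066,359.66°,1.5665) → tip=(0.3690,-0.0022,1.5070)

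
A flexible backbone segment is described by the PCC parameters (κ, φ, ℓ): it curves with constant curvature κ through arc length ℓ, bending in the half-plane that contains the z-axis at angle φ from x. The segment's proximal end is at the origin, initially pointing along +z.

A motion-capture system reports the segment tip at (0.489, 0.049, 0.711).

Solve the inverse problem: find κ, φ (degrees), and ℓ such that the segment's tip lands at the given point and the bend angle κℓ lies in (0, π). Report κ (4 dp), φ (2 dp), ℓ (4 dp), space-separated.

ρ = √(x²+y²) = √(0.489² + 0.049²) = 0.49145
φ = atan2(y, x) mod 360° = atan2(0.049, 0.489) = 5.7222°
|p|² = ρ² + z² = 0.49145² + 0.711² = 0.74704
κ = 2ρ / |p|² = 2×0.49145 / 0.74704 = 1.31572
θ = 2·atan2(ρ, z) = 2·atan2(0.49145, 0.711) = 1.20960 rad
ℓ = θ/κ = 1.20960/1.31572 = 0.91935

1.3157 5.72 0.9193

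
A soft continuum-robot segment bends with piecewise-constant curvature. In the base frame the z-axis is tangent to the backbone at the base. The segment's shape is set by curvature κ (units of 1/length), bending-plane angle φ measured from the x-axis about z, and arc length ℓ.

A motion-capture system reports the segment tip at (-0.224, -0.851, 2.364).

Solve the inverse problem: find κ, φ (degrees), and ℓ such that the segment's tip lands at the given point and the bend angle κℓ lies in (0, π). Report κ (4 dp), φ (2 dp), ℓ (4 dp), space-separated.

ρ = √(x²+y²) = √(-0.224² + -0.851²) = 0.87999
φ = atan2(y, x) mod 360° = atan2(-0.851, -0.224) = 255.2531°
|p|² = ρ² + z² = 0.87999² + 2.364² = 6.36287
κ = 2ρ / |p|² = 2×0.87999 / 6.36287 = 0.27660
θ = 2·atan2(ρ, z) = 2·atan2(0.87999, 2.364) = 0.71271 rad
ℓ = θ/κ = 0.71271/0.27660 = 2.57666

0.2766 255.25 2.5767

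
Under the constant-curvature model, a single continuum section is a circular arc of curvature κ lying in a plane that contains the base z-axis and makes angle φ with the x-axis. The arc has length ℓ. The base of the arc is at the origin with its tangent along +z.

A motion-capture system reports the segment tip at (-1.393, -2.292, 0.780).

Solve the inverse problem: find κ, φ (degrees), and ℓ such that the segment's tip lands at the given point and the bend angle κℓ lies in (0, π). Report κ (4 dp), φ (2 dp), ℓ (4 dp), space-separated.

ρ = √(x²+y²) = √(-1.393² + -2.292²) = 2.68211
φ = atan2(y, x) mod 360° = atan2(-2.292, -1.393) = 238.7102°
|p|² = ρ² + z² = 2.68211² + 0.780² = 7.80211
κ = 2ρ / |p|² = 2×2.68211 / 7.80211 = 0.68753
θ = 2·atan2(ρ, z) = 2·atan2(2.68211, 0.780) = 2.57557 rad
ℓ = θ/κ = 2.57557/0.68753 = 3.74610

0.6875 238.71 3.7461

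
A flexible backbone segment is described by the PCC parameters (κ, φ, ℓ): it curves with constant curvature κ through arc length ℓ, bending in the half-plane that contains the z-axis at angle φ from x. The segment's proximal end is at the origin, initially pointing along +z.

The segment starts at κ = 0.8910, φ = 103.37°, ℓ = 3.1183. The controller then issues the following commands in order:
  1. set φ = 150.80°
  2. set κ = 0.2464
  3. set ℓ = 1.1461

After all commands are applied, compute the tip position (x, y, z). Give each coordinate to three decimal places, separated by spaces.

initial: κ=0.8910, φ=103.37°, ℓ=3.1183
cmd 1: set φ=150.80° → (κ,φ,ℓ)=(0.8910,150.80°,3.1183) → tip=(-1.8955,1.0594,0.3987)
cmd 2: set κ=0.2464 → (κ,φ,ℓ)=(0.2464,150.80°,3.1183) → tip=(-0.9953,0.5562,2.8204)
cmd 3: set ℓ=1.1461 → (κ,φ,ℓ)=(0.2464,150.80°,1.1461) → tip=(-0.1403,0.0784,1.1309)

-0.140 0.078 1.131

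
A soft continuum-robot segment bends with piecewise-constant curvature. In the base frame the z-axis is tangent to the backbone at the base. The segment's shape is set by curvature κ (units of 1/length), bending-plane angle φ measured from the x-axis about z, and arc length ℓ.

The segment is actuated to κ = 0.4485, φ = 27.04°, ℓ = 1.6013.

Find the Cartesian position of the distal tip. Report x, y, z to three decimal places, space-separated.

0.491 0.250 1.467

θ = κ·ℓ = 0.4485 × 1.6013 = 0.71818 rad
ρ = (1 − cos θ)/κ = (1 − 0.75300)/0.4485 = 0.55072
z = sin θ / κ = 0.65802/0.4485 = 1.46715
x = ρ cos φ = 0.55072 × cos(27.04°) = 0.49052
y = ρ sin φ = 0.55072 × sin(27.04°) = 0.25036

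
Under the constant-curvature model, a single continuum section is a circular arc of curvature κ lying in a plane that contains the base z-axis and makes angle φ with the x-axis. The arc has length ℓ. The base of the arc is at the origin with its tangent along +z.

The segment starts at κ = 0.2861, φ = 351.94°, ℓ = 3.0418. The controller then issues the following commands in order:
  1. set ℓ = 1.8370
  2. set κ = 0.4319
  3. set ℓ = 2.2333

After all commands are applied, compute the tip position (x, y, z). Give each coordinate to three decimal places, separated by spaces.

0.986 -0.140 1.903

initial: κ=0.2861, φ=351.94°, ℓ=3.0418
cmd 1: set ℓ=1.8370 → (κ,φ,ℓ)=(0.2861,351.94°,1.8370) → tip=(0.4671,-0.0661,1.7536)
cmd 2: set κ=0.4319 → (κ,φ,ℓ)=(0.4319,351.94°,1.8370) → tip=(0.6845,-0.0969,1.6502)
cmd 3: set ℓ=2.2333 → (κ,φ,ℓ)=(0.4319,351.94°,2.2333) → tip=(0.9863,-0.1397,1.9028)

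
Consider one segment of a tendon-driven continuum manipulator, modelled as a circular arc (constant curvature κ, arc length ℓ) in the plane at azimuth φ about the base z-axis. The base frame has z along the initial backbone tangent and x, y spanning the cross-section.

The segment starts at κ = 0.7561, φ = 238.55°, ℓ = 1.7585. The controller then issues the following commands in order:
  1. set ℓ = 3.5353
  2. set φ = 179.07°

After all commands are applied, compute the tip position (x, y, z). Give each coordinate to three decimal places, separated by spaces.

-2.502 0.041 0.597

initial: κ=0.7561, φ=238.55°, ℓ=1.7585
cmd 1: set ℓ=3.5353 → (κ,φ,ℓ)=(0.7561,238.55°,3.5353) → tip=(-1.3057,-2.1350,0.5973)
cmd 2: set φ=179.07° → (κ,φ,ℓ)=(0.7561,179.07°,3.5353) → tip=(-2.5023,0.0406,0.5973)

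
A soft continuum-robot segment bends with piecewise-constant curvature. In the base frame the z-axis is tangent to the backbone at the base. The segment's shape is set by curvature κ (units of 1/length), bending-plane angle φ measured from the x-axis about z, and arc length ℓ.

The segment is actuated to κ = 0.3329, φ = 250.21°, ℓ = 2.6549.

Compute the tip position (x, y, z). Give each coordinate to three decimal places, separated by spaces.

-0.372 -1.034 2.323

θ = κ·ℓ = 0.3329 × 2.6549 = 0.88382 rad
ρ = (1 − cos θ)/κ = (1 − 0.63421)/0.3329 = 1.09881
z = sin θ / κ = 0.77316/0.3329 = 2.32251
x = ρ cos φ = 1.09881 × cos(250.21°) = -0.37203
y = ρ sin φ = 1.09881 × sin(250.21°) = -1.03392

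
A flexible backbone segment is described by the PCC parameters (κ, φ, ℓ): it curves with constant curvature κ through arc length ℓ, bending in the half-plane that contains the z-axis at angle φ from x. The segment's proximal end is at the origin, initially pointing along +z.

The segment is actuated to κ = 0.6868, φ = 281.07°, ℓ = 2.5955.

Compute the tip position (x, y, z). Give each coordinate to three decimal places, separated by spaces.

0.338 -1.729 1.423

θ = κ·ℓ = 0.6868 × 2.5955 = 1.78259 rad
ρ = (1 − cos θ)/κ = (1 − -0.21021)/0.6868 = 1.76210
z = sin θ / κ = 0.97766/0.6868 = 1.42349
x = ρ cos φ = 1.76210 × cos(281.07°) = 0.33834
y = ρ sin φ = 1.76210 × sin(281.07°) = -1.72932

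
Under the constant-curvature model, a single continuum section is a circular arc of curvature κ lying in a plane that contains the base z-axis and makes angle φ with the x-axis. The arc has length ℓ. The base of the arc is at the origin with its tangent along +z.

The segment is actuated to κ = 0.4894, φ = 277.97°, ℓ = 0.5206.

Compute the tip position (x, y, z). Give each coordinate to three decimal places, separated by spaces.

0.009 -0.065 0.515

θ = κ·ℓ = 0.4894 × 0.5206 = 0.25478 rad
ρ = (1 − cos θ)/κ = (1 − 0.96772)/0.4894 = 0.06596
z = sin θ / κ = 0.25203/0.4894 = 0.51499
x = ρ cos φ = 0.06596 × cos(277.97°) = 0.00915
y = ρ sin φ = 0.06596 × sin(277.97°) = -0.06532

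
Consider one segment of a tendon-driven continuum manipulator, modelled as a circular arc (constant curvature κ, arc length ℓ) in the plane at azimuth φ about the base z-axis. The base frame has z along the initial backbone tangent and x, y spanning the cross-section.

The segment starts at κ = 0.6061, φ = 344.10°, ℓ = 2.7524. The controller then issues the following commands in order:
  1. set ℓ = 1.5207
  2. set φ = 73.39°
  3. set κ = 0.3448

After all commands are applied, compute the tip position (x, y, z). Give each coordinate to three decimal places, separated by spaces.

initial: κ=0.6061, φ=344.10°, ℓ=2.7524
cmd 1: set ℓ=1.5207 → (κ,φ,ℓ)=(0.6061,344.10°,1.5207) → tip=(0.6276,-0.1788,1.3144)
cmd 2: set φ=73.39° → (κ,φ,ℓ)=(0.6061,73.39°,1.5207) → tip=(0.1865,0.6254,1.3144)
cmd 3: set κ=0.3448 → (κ,φ,ℓ)=(0.3448,73.39°,1.5207) → tip=(0.1114,0.3734,1.4520)

0.111 0.373 1.452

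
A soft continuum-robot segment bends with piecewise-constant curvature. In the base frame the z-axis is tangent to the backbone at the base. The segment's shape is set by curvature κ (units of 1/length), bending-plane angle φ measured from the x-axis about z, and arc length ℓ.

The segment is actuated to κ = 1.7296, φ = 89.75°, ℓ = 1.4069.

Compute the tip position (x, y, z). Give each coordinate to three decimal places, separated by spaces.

0.004 1.017 0.376

θ = κ·ℓ = 1.7296 × 1.4069 = 2.43337 rad
ρ = (1 − cos θ)/κ = (1 − -0.75952)/1.7296 = 1.01730
z = sin θ / κ = 0.65048/1.7296 = 0.37609
x = ρ cos φ = 1.01730 × cos(89.75°) = 0.00444
y = ρ sin φ = 1.01730 × sin(89.75°) = 1.01729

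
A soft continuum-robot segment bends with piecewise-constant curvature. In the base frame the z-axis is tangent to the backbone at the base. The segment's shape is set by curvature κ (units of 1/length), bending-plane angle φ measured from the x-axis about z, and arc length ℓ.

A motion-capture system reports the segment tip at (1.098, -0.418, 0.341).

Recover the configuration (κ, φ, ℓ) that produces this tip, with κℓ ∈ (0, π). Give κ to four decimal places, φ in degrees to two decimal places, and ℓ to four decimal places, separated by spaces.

ρ = √(x²+y²) = √(1.098² + -0.418²) = 1.17487
φ = atan2(y, x) mod 360° = atan2(-0.418, 1.098) = 339.1586°
|p|² = ρ² + z² = 1.17487² + 0.341² = 1.49661
κ = 2ρ / |p|² = 2×1.17487 / 1.49661 = 1.57005
θ = 2·atan2(ρ, z) = 2·atan2(1.17487, 0.341) = 2.57663 rad
ℓ = θ/κ = 2.57663/1.57005 = 1.64111

1.5700 339.16 1.6411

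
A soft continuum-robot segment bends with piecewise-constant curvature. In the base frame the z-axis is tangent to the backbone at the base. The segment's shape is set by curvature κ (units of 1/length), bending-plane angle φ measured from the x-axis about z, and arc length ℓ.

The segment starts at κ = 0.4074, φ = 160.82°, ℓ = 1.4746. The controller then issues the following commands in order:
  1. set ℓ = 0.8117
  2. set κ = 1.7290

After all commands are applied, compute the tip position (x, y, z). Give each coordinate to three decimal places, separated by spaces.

-0.455 0.158 0.570

initial: κ=0.4074, φ=160.82°, ℓ=1.4746
cmd 1: set ℓ=0.8117 → (κ,φ,ℓ)=(0.4074,160.82°,0.8117) → tip=(-0.1256,0.0437,0.7970)
cmd 2: set κ=1.7290 → (κ,φ,ℓ)=(1.7290,160.82°,0.8117) → tip=(-0.4553,0.1584,0.5703)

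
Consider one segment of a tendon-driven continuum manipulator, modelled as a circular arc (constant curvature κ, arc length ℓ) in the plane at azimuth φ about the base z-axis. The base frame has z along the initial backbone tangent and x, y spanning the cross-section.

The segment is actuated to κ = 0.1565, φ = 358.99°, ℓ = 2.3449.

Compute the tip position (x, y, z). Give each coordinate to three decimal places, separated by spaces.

0.425 -0.007 2.293

θ = κ·ℓ = 0.1565 × 2.3449 = 0.36698 rad
ρ = (1 − cos θ)/κ = (1 − 0.93342)/0.1565 = 0.42545
z = sin θ / κ = 0.35880/0.1565 = 2.29262
x = ρ cos φ = 0.42545 × cos(358.99°) = 0.42539
y = ρ sin φ = 0.42545 × sin(358.99°) = -0.00750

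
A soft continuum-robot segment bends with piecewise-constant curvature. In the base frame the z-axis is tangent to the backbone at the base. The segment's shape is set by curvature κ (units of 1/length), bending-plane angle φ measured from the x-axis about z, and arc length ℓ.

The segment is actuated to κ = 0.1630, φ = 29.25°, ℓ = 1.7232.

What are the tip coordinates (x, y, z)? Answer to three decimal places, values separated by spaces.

0.210 0.117 1.701

θ = κ·ℓ = 0.1630 × 1.7232 = 0.28088 rad
ρ = (1 − cos θ)/κ = (1 − 0.96081)/0.1630 = 0.24042
z = sin θ / κ = 0.27720/0.1630 = 1.70063
x = ρ cos φ = 0.24042 × cos(29.25°) = 0.20977
y = ρ sin φ = 0.24042 × sin(29.25°) = 0.11747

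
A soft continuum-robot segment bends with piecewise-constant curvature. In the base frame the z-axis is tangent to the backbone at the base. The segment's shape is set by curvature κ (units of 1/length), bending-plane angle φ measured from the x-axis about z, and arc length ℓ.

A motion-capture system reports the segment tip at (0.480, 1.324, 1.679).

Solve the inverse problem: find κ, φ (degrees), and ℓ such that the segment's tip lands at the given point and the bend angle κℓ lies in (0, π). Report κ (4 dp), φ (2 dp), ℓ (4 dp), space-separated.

ρ = √(x²+y²) = √(0.480² + 1.324²) = 1.40832
φ = atan2(y, x) mod 360° = atan2(1.324, 0.480) = 70.0725°
|p|² = ρ² + z² = 1.40832² + 1.679² = 4.80242
κ = 2ρ / |p|² = 2×1.40832 / 4.80242 = 0.58651
θ = 2·atan2(ρ, z) = 2·atan2(1.40832, 1.679) = 1.39590 rad
ℓ = θ/κ = 1.39590/0.58651 = 2.38002

0.5865 70.07 2.3800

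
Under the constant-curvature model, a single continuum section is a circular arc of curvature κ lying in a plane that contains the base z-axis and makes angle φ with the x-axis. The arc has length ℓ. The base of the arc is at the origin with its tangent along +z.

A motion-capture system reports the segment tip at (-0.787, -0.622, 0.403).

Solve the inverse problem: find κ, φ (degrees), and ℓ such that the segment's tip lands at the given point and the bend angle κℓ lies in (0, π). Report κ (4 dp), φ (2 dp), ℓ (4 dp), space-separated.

1.7167 218.32 1.3850

ρ = √(x²+y²) = √(-0.787² + -0.622²) = 1.00312
φ = atan2(y, x) mod 360° = atan2(-0.622, -0.787) = 218.3208°
|p|² = ρ² + z² = 1.00312² + 0.403² = 1.16866
κ = 2ρ / |p|² = 2×1.00312 / 1.16866 = 1.71670
θ = 2·atan2(ρ, z) = 2·atan2(1.00312, 0.403) = 2.37757 rad
ℓ = θ/κ = 2.37757/1.71670 = 1.38497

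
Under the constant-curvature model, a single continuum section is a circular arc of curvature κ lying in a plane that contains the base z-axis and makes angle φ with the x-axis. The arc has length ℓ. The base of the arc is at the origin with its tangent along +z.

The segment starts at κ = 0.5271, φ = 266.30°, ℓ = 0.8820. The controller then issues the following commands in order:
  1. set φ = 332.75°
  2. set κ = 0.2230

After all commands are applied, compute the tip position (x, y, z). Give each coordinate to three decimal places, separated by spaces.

0.077 -0.040 0.876

initial: κ=0.5271, φ=266.30°, ℓ=0.8820
cmd 1: set φ=332.75° → (κ,φ,ℓ)=(0.5271,332.75°,0.8820) → tip=(0.1790,-0.0922,0.8506)
cmd 2: set κ=0.2230 → (κ,φ,ℓ)=(0.2230,332.75°,0.8820) → tip=(0.0769,-0.0396,0.8763)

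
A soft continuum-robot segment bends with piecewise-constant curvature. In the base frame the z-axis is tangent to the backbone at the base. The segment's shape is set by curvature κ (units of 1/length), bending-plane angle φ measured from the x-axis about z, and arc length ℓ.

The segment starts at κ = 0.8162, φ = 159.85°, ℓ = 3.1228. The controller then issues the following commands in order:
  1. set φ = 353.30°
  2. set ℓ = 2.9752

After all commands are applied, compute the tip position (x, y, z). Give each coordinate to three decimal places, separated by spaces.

2.137 -0.251 0.802

initial: κ=0.8162, φ=159.85°, ℓ=3.1228
cmd 1: set φ=353.30° → (κ,φ,ℓ)=(0.8162,353.30°,3.1228) → tip=(2.2261,-0.2615,0.6845)
cmd 2: set ℓ=2.9752 → (κ,φ,ℓ)=(0.8162,353.30°,2.9752) → tip=(2.1370,-0.2510,0.8016)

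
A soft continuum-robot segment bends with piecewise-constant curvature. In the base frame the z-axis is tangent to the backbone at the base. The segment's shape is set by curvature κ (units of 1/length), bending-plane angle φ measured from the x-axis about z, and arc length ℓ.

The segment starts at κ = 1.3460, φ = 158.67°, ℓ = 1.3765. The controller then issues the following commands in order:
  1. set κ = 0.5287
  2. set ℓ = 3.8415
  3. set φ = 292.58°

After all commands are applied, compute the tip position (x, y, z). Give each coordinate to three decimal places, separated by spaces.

1.049 -2.522 1.695

initial: κ=1.3460, φ=158.67°, ℓ=1.3765
cmd 1: set κ=0.5287 → (κ,φ,ℓ)=(0.5287,158.67°,1.3765) → tip=(-0.4463,0.1743,1.2582)
cmd 2: set ℓ=3.8415 → (κ,φ,ℓ)=(0.5287,158.67°,3.8415) → tip=(-2.5444,0.9935,1.6947)
cmd 3: set φ=292.58° → (κ,φ,ℓ)=(0.5287,292.58°,3.8415) → tip=(1.0488,-2.5221,1.6947)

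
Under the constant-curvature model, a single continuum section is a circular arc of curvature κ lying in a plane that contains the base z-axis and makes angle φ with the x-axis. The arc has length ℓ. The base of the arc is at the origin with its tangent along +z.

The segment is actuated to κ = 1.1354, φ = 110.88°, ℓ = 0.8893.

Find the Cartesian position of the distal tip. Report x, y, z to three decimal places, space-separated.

θ = κ·ℓ = 1.1354 × 0.8893 = 1.00971 rad
ρ = (1 − cos θ)/κ = (1 − 0.53211)/1.1354 = 0.41210
z = sin θ / κ = 0.84668/1.1354 = 0.74571
x = ρ cos φ = 0.41210 × cos(110.88°) = -0.14688
y = ρ sin φ = 0.41210 × sin(110.88°) = 0.38503

-0.147 0.385 0.746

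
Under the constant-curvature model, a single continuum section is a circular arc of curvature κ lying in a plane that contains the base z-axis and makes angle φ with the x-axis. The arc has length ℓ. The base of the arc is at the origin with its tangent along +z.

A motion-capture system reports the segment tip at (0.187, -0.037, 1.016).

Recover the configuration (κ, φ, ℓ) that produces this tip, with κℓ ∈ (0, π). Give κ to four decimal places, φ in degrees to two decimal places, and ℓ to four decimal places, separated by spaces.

0.3568 348.81 1.0397

ρ = √(x²+y²) = √(0.187² + -0.037²) = 0.19063
φ = atan2(y, x) mod 360° = atan2(-0.037, 0.187) = 348.8080°
|p|² = ρ² + z² = 0.19063² + 1.016² = 1.06859
κ = 2ρ / |p|² = 2×0.19063 / 1.06859 = 0.35678
θ = 2·atan2(ρ, z) = 2·atan2(0.19063, 1.016) = 0.37093 rad
ℓ = θ/κ = 0.37093/0.35678 = 1.03968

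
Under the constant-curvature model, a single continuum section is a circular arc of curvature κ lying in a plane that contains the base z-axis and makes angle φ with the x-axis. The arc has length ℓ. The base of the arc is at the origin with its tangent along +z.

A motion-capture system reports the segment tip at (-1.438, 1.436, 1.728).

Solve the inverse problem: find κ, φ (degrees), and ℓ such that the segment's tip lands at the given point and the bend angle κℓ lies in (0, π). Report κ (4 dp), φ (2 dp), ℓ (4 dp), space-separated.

ρ = √(x²+y²) = √(-1.438² + 1.436²) = 2.03223
φ = atan2(y, x) mod 360° = atan2(1.436, -1.438) = 135.0399°
|p|² = ρ² + z² = 2.03223² + 1.728² = 7.11592
κ = 2ρ / |p|² = 2×2.03223 / 7.11592 = 0.57118
θ = 2·atan2(ρ, z) = 2·atan2(2.03223, 1.728) = 1.73226 rad
ℓ = θ/κ = 1.73226/0.57118 = 3.03279

0.5712 135.04 3.0328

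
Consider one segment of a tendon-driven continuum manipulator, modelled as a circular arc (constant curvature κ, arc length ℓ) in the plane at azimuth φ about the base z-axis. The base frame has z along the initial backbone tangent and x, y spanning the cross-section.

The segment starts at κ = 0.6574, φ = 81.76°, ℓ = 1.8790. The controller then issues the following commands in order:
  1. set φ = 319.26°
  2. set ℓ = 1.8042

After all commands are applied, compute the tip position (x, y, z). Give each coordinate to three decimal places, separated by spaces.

initial: κ=0.6574, φ=81.76°, ℓ=1.8790
cmd 1: set φ=319.26° → (κ,φ,ℓ)=(0.6574,319.26°,1.8790) → tip=(0.7730,-0.6659,1.4363)
cmd 2: set ℓ=1.8042 → (κ,φ,ℓ)=(0.6574,319.26°,1.8042) → tip=(0.7200,-0.6202,1.4100)

0.720 -0.620 1.410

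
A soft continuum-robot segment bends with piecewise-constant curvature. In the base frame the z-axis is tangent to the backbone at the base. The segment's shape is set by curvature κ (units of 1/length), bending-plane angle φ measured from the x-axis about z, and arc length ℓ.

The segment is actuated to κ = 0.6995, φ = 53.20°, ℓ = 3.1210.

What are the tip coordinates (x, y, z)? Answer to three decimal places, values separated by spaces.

θ = κ·ℓ = 0.6995 × 3.1210 = 2.18314 rad
ρ = (1 − cos θ)/κ = (1 − -0.57479)/0.6995 = 2.25130
z = sin θ / κ = 0.81830/0.6995 = 1.16984
x = ρ cos φ = 2.25130 × cos(53.20°) = 1.34858
y = ρ sin φ = 2.25130 × sin(53.20°) = 1.80269

1.349 1.803 1.170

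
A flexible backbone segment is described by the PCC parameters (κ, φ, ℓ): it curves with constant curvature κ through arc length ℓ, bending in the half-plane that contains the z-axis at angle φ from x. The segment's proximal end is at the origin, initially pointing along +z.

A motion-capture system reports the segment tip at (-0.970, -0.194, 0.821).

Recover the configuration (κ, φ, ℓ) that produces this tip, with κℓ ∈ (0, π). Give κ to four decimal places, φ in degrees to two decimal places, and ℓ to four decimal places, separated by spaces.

ρ = √(x²+y²) = √(-0.970² + -0.194²) = 0.98921
φ = atan2(y, x) mod 360° = atan2(-0.194, -0.970) = 191.3099°
|p|² = ρ² + z² = 0.98921² + 0.821² = 1.65258
κ = 2ρ / |p|² = 2×0.98921 / 1.65258 = 1.19717
θ = 2·atan2(ρ, z) = 2·atan2(0.98921, 0.821) = 1.75611 rad
ℓ = θ/κ = 1.75611/1.19717 = 1.46688

1.1972 191.31 1.4669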